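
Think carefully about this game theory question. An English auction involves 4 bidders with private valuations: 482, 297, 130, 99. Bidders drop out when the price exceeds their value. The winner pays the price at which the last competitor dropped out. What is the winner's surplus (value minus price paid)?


Step 1: Identify the highest value: 482
Step 2: Identify the second-highest value: 297
Step 3: The final price = second-highest value = 297
Step 4: Surplus = 482 - 297 = 185

185


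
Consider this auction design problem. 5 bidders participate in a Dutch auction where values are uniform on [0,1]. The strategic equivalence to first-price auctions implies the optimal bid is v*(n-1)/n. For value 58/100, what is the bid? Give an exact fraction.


Step 1: Dutch auctions are strategically equivalent to first-price auctions
Step 2: The equilibrium bid is b(v) = v*(n-1)/n
Step 3: b = 29/50 * 4/5
Step 4: b = 58/125

58/125


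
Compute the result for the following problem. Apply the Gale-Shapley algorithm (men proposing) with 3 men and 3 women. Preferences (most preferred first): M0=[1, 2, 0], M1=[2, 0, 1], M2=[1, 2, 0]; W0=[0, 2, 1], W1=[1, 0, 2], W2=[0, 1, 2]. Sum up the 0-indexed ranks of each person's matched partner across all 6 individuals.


Step 1: Run Gale-Shapley (men propose, women hold best offer):
  M0 proposes to W1; she accepts
  M1 proposes to W2; she accepts
  M2 proposes to W1; rejected
  M2 proposes to W2; rejected
  M2 proposes to W0; she accepts
Step 2: Final matching: W0-M2, W1-M0, W2-M1
Step 3: 0-indexed ranks (man's rank of his match, then woman's): 2 + 1 + 0 + 1 + 0 + 1
Step 4: Total rank sum = 5

5


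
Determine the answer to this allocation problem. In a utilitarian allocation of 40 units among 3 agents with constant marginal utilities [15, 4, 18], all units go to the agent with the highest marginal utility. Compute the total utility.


Step 1: The marginal utilities are [15, 4, 18]
Step 2: The highest marginal utility is 18
Step 3: All 40 units go to that agent
Step 4: Total utility = 18 * 40 = 720

720


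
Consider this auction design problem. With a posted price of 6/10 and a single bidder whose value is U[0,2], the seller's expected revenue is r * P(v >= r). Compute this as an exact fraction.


Step 1: Posted price r = 3/5, value support [0,2]
Step 2: P(v >= r) = (2 - 3/5)/2 = 7/10
Step 3: Expected revenue = r * P(v >= r) = 3/5 * 7/10
Step 4: Revenue = 21/50

21/50


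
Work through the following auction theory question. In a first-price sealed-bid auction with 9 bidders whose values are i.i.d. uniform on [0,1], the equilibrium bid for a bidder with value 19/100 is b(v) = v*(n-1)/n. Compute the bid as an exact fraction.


Step 1: The symmetric BNE bidding function is b(v) = v * (n-1) / n
Step 2: Substitute v = 19/100 and n = 9
Step 3: b = 19/100 * 8/9
Step 4: b = 38/225

38/225


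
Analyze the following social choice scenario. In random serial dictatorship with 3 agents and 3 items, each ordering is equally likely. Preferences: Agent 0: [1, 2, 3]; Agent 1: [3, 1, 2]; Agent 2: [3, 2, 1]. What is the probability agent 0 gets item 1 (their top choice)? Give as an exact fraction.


Step 1: Agent 0 wants item 1
Step 2: There are 6 possible orderings of agents
Step 3: In 5 orderings, agent 0 gets item 1
Step 4: Probability = 5/6

5/6


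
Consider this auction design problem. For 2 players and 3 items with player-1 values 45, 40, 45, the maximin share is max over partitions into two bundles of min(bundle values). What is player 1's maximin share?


Step 1: Item values = 45, 40, 45
Step 2: Enumerate all 2-bundle partitions and take the smaller bundle:
  Partition 1: {45} vs {40,45} -> bundles 45, 85; min = 45
  Partition 2: {40} vs {45,45} -> bundles 40, 90; min = 40
  Partition 3: {45} vs {45,40} -> bundles 45, 85; min = 45
Step 3: MMS = max(45, 40, 45) = 45

45


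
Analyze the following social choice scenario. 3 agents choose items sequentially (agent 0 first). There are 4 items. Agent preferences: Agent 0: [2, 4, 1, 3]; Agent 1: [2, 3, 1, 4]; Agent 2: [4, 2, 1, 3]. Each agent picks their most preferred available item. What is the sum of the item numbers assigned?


Step 1: Agent 0 picks item 2
Step 2: Agent 1 picks item 3
Step 3: Agent 2 picks item 4
Step 4: Sum = 2 + 3 + 4 = 9

9


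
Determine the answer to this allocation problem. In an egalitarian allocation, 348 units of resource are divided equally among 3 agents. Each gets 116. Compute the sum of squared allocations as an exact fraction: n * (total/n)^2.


Step 1: Each agent's share = 348/3 = 116
Step 2: Square of each share = (116)^2 = 13456
Step 3: Sum of squares = 3 * 13456 = 40368

40368


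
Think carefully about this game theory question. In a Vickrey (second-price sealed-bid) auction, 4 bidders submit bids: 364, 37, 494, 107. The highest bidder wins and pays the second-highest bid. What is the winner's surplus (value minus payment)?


Step 1: Sort bids in descending order: 494, 364, 107, 37
Step 2: The winning bid is the highest: 494
Step 3: The payment equals the second-highest bid: 364
Step 4: Surplus = winner's bid - payment = 494 - 364 = 130

130


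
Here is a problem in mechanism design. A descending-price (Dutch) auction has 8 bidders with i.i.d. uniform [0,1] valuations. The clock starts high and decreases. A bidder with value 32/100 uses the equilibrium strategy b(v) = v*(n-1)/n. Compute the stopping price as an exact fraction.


Step 1: Dutch auctions are strategically equivalent to first-price auctions
Step 2: The equilibrium bid is b(v) = v*(n-1)/n
Step 3: b = 8/25 * 7/8
Step 4: b = 7/25

7/25


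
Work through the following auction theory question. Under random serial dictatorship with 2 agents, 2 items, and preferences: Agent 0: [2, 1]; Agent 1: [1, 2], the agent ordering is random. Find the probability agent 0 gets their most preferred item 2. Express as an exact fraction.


Step 1: Agent 0 wants item 2
Step 2: There are 2 possible orderings of agents
Step 3: In 2 orderings, agent 0 gets item 2
Step 4: Probability = 2/2 = 1

1


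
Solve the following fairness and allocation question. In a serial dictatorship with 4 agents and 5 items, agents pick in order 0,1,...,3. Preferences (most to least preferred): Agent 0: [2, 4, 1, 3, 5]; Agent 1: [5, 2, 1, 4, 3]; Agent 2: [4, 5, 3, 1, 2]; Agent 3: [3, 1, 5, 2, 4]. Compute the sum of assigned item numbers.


Step 1: Agent 0 picks item 2
Step 2: Agent 1 picks item 5
Step 3: Agent 2 picks item 4
Step 4: Agent 3 picks item 3
Step 5: Sum = 2 + 5 + 4 + 3 = 14

14


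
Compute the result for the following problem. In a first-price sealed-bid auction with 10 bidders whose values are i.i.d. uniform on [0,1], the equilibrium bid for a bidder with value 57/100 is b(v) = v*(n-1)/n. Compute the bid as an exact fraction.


Step 1: The symmetric BNE bidding function is b(v) = v * (n-1) / n
Step 2: Substitute v = 57/100 and n = 10
Step 3: b = 57/100 * 9/10
Step 4: b = 513/1000

513/1000


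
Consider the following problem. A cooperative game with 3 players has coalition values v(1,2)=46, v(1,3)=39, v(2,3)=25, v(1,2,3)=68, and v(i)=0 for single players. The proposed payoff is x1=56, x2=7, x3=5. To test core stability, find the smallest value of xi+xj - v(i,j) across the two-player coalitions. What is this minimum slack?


Step 1: Slack for coalition (1,2): x1+x2 - v12 = 63 - 46 = 17
Step 2: Slack for coalition (1,3): x1+x3 - v13 = 61 - 39 = 22
Step 3: Slack for coalition (2,3): x2+x3 - v23 = 12 - 25 = -13
Step 4: Minimum slack = min(17, 22, -13) = -13, attained by (2,3); coalition (2,3) can block (slack < 0), so the allocation is not in the core

-13


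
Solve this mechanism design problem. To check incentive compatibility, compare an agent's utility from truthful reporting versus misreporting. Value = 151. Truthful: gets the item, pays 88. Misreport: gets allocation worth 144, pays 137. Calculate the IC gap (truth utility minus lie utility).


Step 1: U(truth) = value - payment = 151 - 88 = 63
Step 2: U(lie) = allocation - payment = 144 - 137 = 7
Step 3: IC gap = 63 - 7 = 56

56


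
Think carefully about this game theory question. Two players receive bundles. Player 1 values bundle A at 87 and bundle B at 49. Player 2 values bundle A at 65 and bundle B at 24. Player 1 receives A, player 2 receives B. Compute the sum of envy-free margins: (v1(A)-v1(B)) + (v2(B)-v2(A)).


Step 1: Player 1's margin = v1(A) - v1(B) = 87 - 49 = 38
Step 2: Player 2's margin = v2(B) - v2(A) = 24 - 65 = -41
Step 3: Total margin = 38 + -41 = -3

-3


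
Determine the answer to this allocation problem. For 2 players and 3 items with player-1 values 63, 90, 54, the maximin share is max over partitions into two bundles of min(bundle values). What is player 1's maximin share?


Step 1: Item values = 63, 90, 54
Step 2: Enumerate all 2-bundle partitions and take the smaller bundle:
  Partition 1: {63} vs {90,54} -> bundles 63, 144; min = 63
  Partition 2: {90} vs {63,54} -> bundles 90, 117; min = 90
  Partition 3: {54} vs {63,90} -> bundles 54, 153; min = 54
Step 3: MMS = max(63, 90, 54) = 90

90


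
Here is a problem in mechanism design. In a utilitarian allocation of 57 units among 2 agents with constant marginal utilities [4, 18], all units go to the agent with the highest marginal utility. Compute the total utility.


Step 1: The marginal utilities are [4, 18]
Step 2: The highest marginal utility is 18
Step 3: All 57 units go to that agent
Step 4: Total utility = 18 * 57 = 1026

1026


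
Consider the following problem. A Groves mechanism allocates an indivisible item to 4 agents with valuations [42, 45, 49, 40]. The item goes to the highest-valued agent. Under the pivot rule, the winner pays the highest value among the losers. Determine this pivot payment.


Step 1: The efficient winner is agent 2 with value 49
Step 2: Other agents' values: [42, 45, 40]
Step 3: Pivot payment = max(others) = 45
Step 4: The winner pays 45

45


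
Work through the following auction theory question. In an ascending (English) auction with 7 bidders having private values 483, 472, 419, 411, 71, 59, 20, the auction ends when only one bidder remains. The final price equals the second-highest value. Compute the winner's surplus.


Step 1: Identify the highest value: 483
Step 2: Identify the second-highest value: 472
Step 3: The final price = second-highest value = 472
Step 4: Surplus = 483 - 472 = 11

11


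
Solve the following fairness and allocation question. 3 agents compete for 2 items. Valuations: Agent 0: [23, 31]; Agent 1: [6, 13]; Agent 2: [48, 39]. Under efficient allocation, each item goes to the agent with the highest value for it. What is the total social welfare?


Step 1: For each item, find the maximum value among all agents.
Step 2: Item 0 -> Agent 2 (value 48)
Step 3: Item 1 -> Agent 2 (value 39)
Step 4: Total welfare = 48 + 39 = 87

87


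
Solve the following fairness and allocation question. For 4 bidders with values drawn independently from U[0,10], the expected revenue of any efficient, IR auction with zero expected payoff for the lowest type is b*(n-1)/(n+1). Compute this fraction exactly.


Step 1: By Revenue Equivalence, expected revenue = b*(n-1)/(n+1)
Step 2: Substituting n = 4, b = 10
Step 3: Revenue = 10*(4-1)/(4+1) = 10*3/5
Step 4: Revenue = 30/5 = 6

6


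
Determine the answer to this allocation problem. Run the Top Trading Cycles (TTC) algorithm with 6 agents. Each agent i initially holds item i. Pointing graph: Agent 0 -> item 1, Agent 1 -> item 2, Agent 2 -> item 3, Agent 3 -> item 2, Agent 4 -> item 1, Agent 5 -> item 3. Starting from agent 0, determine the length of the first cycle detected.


Step 1: Trace the pointer graph from agent 0: 0 -> 1 -> 2 -> 3 -> 2
Step 2: A cycle is detected when we revisit agent 2
Step 3: The cycle is: 2 -> 3 -> 2
Step 4: Cycle length = 2

2


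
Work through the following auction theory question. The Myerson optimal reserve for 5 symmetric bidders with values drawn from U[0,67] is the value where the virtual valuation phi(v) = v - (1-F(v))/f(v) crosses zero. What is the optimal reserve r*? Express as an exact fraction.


Step 1: For U[0,67], F(v) = v/67 and f(v) = 1/67
Step 2: phi(v) = v - (1 - v/67)/(1/67) = v - (67 - v) = 2v - 67
Step 3: Set phi(r*) = 0: 2r* - 67 = 0
Step 4: r* = 67/2 (the number of bidders n = 5 does not enter)

67/2


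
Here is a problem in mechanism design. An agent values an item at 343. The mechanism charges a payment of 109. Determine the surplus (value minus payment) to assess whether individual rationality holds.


Step 1: Surplus = value - payment = 343 - 109 = 234
Step 2: IR is satisfied (surplus >= 0)

234


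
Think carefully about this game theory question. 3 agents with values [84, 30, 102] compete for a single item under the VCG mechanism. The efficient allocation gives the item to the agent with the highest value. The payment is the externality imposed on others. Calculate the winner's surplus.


Step 1: The winner is the agent with the highest value: agent 2 with value 102
Step 2: Values of other agents: [84, 30]
Step 3: VCG payment = max of others' values = 84
Step 4: Surplus = 102 - 84 = 18

18


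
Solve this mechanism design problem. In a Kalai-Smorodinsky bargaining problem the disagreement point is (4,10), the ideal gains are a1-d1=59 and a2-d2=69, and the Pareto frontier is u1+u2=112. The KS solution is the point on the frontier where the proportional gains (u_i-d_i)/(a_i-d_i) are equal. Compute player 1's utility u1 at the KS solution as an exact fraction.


Step 1: At the KS point, (u1-d1)/r1 = (u2-d2)/r2 = t and u1+u2 = 112
Step 2: u1 = d1 + r1*t and u2 = d2 + r2*t, so (d1 + r1*t) + (d2 + r2*t) = 112
Step 3: t = (112 - 4 - 10)/(59 + 69) = 98/128 = 49/64
Step 4: u1 = d1 + r1*t = 4 + 59 * 49/64 = 3147/64
Step 5: (Check: u2 = d2 + r2*t = 4021/64; u1+u2 = 3147/64 + 4021/64 = 112, on the frontier.)

3147/64


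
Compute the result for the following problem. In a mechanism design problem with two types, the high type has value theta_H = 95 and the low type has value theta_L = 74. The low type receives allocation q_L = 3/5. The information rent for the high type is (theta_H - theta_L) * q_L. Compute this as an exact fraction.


Step 1: theta_H - theta_L = 95 - 74 = 21
Step 2: Information rent = (theta_H - theta_L) * q_L
Step 3: = 21 * 3/5
Step 4: = 63/5

63/5


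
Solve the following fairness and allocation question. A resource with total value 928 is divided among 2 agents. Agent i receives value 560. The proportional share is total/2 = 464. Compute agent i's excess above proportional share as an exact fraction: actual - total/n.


Step 1: Proportional share = 928/2 = 464
Step 2: Agent's actual allocation = 560
Step 3: Excess = 560 - 464 = 96

96


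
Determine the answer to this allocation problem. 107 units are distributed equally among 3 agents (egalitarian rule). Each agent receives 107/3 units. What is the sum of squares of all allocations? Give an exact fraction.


Step 1: Each agent's share = 107/3
Step 2: Square of each share = (107/3)^2 = 11449/9
Step 3: Sum of squares = 3 * 11449/9 = 11449/3

11449/3


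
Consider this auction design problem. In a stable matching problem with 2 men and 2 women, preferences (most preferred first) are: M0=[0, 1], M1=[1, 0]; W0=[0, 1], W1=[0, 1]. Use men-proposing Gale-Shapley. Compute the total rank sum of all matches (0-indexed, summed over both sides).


Step 1: Run Gale-Shapley (men propose, women hold best offer):
  M0 proposes to W0; she accepts
  M1 proposes to W1; she accepts
Step 2: Final matching: W0-M0, W1-M1
Step 3: 0-indexed ranks (man's rank of his match, then woman's): 0 + 0 + 0 + 1
Step 4: Total rank sum = 1

1


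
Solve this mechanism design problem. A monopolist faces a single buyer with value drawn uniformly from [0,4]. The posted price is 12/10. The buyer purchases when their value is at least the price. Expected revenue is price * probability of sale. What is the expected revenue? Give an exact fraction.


Step 1: Posted price r = 6/5, value support [0,4]
Step 2: P(v >= r) = (4 - 6/5)/4 = 7/10
Step 3: Expected revenue = r * P(v >= r) = 6/5 * 7/10
Step 4: Revenue = 21/25

21/25


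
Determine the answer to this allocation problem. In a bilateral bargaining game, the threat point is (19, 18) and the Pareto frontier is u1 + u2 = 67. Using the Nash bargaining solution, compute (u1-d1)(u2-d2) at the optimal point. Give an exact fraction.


Step 1: The Nash solution splits surplus symmetrically above the disagreement point
Step 2: u1 = (total + d1 - d2)/2 = (67 + 19 - 18)/2 = 34
Step 3: u2 = (total - d1 + d2)/2 = (67 - 19 + 18)/2 = 33
Step 4: Nash product = (34 - 19) * (33 - 18)
Step 5: = 15 * 15 = 225

225


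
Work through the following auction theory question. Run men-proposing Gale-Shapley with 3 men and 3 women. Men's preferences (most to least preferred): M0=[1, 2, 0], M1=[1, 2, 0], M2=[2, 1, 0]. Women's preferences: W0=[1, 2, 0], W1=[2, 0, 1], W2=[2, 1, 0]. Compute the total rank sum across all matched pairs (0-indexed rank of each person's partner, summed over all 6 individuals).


Step 1: Run Gale-Shapley (men propose, women hold best offer):
  M0 proposes to W1; she accepts
  M1 proposes to W1; rejected
  M1 proposes to W2; she accepts
  M2 proposes to W2; she switches from M1
  M1 proposes to W0; she accepts
Step 2: Final matching: W0-M1, W1-M0, W2-M2
Step 3: 0-indexed ranks (man's rank of his match, then woman's): 2 + 0 + 0 + 1 + 0 + 0
Step 4: Total rank sum = 3

3


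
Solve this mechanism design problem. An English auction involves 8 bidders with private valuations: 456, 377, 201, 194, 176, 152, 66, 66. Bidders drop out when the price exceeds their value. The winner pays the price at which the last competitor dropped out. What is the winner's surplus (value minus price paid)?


Step 1: Identify the highest value: 456
Step 2: Identify the second-highest value: 377
Step 3: The final price = second-highest value = 377
Step 4: Surplus = 456 - 377 = 79

79


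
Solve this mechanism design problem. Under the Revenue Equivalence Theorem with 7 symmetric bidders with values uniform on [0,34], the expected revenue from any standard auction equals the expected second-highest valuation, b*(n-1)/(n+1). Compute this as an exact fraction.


Step 1: By Revenue Equivalence, expected revenue = b*(n-1)/(n+1)
Step 2: Substituting n = 7, b = 34
Step 3: Revenue = 34*(7-1)/(7+1) = 34*6/8
Step 4: Revenue = 204/8 = 51/2

51/2


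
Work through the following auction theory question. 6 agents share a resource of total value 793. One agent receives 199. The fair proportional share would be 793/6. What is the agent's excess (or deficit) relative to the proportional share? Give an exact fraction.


Step 1: Proportional share = 793/6
Step 2: Agent's actual allocation = 199
Step 3: Excess = 199 - 793/6 = 401/6

401/6


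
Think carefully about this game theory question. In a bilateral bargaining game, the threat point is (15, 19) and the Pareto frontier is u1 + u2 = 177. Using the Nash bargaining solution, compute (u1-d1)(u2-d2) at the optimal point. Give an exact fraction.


Step 1: The Nash solution splits surplus symmetrically above the disagreement point
Step 2: u1 = (total + d1 - d2)/2 = (177 + 15 - 19)/2 = 173/2
Step 3: u2 = (total - d1 + d2)/2 = (177 - 15 + 19)/2 = 181/2
Step 4: Nash product = (173/2 - 15) * (181/2 - 19)
Step 5: = 143/2 * 143/2 = 20449/4

20449/4


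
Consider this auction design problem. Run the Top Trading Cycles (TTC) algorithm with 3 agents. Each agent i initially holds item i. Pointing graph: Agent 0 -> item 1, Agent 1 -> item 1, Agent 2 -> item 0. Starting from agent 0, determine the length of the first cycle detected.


Step 1: Trace the pointer graph from agent 0: 0 -> 1 -> 1
Step 2: A cycle is detected when we revisit agent 1
Step 3: The cycle is: 1 -> 1
Step 4: Cycle length = 1

1


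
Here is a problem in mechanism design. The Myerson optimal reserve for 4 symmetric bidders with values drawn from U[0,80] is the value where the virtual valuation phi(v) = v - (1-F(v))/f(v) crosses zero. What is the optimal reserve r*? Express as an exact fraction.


Step 1: For U[0,80], F(v) = v/80 and f(v) = 1/80
Step 2: phi(v) = v - (1 - v/80)/(1/80) = v - (80 - v) = 2v - 80
Step 3: Set phi(r*) = 0: 2r* - 80 = 0
Step 4: r* = 80/2 = 40 (the number of bidders n = 4 does not enter)

40


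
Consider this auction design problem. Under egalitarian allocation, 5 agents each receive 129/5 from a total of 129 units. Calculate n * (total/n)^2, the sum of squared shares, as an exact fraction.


Step 1: Each agent's share = 129/5
Step 2: Square of each share = (129/5)^2 = 16641/25
Step 3: Sum of squares = 5 * 16641/25 = 16641/5

16641/5


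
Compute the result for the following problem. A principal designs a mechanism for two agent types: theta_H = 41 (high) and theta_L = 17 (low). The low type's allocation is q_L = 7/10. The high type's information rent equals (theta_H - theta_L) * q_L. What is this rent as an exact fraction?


Step 1: theta_H - theta_L = 41 - 17 = 24
Step 2: Information rent = (theta_H - theta_L) * q_L
Step 3: = 24 * 7/10
Step 4: = 84/5

84/5


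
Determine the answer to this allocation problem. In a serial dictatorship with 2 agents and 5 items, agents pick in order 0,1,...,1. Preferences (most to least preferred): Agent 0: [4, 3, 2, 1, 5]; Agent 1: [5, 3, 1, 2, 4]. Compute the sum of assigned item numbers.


Step 1: Agent 0 picks item 4
Step 2: Agent 1 picks item 5
Step 3: Sum = 4 + 5 = 9

9


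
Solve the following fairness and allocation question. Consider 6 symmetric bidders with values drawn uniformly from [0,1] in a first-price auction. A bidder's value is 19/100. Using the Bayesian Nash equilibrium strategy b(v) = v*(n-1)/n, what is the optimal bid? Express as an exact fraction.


Step 1: The symmetric BNE bidding function is b(v) = v * (n-1) / n
Step 2: Substitute v = 19/100 and n = 6
Step 3: b = 19/100 * 5/6
Step 4: b = 19/120

19/120


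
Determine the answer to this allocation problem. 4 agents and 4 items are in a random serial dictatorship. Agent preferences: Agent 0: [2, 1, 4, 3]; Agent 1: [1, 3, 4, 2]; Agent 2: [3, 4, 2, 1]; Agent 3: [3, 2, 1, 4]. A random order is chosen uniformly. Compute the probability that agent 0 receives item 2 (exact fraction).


Step 1: Agent 0 wants item 2
Step 2: There are 24 possible orderings of agents
Step 3: In 20 orderings, agent 0 gets item 2
Step 4: Probability = 20/24 = 5/6

5/6


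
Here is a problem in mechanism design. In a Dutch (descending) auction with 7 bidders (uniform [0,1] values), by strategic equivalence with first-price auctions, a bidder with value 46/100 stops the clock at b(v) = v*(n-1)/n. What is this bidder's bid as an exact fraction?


Step 1: Dutch auctions are strategically equivalent to first-price auctions
Step 2: The equilibrium bid is b(v) = v*(n-1)/n
Step 3: b = 23/50 * 6/7
Step 4: b = 69/175

69/175


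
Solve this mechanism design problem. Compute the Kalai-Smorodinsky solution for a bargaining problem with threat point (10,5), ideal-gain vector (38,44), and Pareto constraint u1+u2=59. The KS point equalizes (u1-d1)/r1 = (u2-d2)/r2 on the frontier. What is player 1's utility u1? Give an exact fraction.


Step 1: At the KS point, (u1-d1)/r1 = (u2-d2)/r2 = t and u1+u2 = 59
Step 2: u1 = d1 + r1*t and u2 = d2 + r2*t, so (d1 + r1*t) + (d2 + r2*t) = 59
Step 3: t = (59 - 10 - 5)/(38 + 44) = 44/82 = 22/41
Step 4: u1 = d1 + r1*t = 10 + 38 * 22/41 = 1246/41
Step 5: (Check: u2 = d2 + r2*t = 1173/41; u1+u2 = 1246/41 + 1173/41 = 59, on the frontier.)

1246/41


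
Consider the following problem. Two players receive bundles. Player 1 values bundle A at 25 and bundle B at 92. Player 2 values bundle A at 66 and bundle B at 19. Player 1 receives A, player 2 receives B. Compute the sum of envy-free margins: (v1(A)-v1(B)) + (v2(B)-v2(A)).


Step 1: Player 1's margin = v1(A) - v1(B) = 25 - 92 = -67
Step 2: Player 2's margin = v2(B) - v2(A) = 19 - 66 = -47
Step 3: Total margin = -67 + -47 = -114

-114


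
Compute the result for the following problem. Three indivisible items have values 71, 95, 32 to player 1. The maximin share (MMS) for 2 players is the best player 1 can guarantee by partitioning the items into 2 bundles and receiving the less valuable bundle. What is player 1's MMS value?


Step 1: Item values = 71, 95, 32
Step 2: Enumerate all 2-bundle partitions and take the smaller bundle:
  Partition 1: {71} vs {95,32} -> bundles 71, 127; min = 71
  Partition 2: {95} vs {71,32} -> bundles 95, 103; min = 95
  Partition 3: {32} vs {71,95} -> bundles 32, 166; min = 32
Step 3: MMS = max(71, 95, 32) = 95

95


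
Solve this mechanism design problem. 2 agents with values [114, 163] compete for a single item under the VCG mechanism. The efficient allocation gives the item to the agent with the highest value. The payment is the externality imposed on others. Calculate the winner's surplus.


Step 1: The winner is the agent with the highest value: agent 1 with value 163
Step 2: Values of other agents: [114]
Step 3: VCG payment = max of others' values = 114
Step 4: Surplus = 163 - 114 = 49

49


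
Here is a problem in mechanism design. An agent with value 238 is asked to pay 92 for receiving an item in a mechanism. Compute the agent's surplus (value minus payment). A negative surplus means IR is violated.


Step 1: Surplus = value - payment = 238 - 92 = 146
Step 2: IR is satisfied (surplus >= 0)

146


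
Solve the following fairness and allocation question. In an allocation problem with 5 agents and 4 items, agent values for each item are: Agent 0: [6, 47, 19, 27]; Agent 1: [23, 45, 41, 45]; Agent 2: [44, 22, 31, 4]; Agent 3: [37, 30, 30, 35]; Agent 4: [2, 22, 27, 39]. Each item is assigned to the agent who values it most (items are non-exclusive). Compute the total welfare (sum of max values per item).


Step 1: For each item, find the maximum value among all agents.
Step 2: Item 0 -> Agent 2 (value 44)
Step 3: Item 1 -> Agent 0 (value 47)
Step 4: Item 2 -> Agent 1 (value 41)
Step 5: Item 3 -> Agent 1 (value 45)
Step 6: Total welfare = 44 + 47 + 41 + 45 = 177

177


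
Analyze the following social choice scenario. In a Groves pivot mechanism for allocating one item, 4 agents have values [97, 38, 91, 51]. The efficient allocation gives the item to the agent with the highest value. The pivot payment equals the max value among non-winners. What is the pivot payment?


Step 1: The efficient winner is agent 0 with value 97
Step 2: Other agents' values: [38, 91, 51]
Step 3: Pivot payment = max(others) = 91
Step 4: The winner pays 91

91


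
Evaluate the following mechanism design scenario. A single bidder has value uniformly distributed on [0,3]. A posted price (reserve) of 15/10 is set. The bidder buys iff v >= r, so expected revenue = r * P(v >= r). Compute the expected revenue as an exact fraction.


Step 1: Posted price r = 3/2, value support [0,3]
Step 2: P(v >= r) = (3 - 3/2)/3 = 1/2
Step 3: Expected revenue = r * P(v >= r) = 3/2 * 1/2
Step 4: Revenue = 3/4

3/4


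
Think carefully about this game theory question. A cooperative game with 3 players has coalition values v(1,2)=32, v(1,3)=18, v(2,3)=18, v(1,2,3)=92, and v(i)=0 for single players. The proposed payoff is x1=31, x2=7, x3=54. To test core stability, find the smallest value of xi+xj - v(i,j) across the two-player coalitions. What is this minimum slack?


Step 1: Slack for coalition (1,2): x1+x2 - v12 = 38 - 32 = 6
Step 2: Slack for coalition (1,3): x1+x3 - v13 = 85 - 18 = 67
Step 3: Slack for coalition (2,3): x2+x3 - v23 = 61 - 18 = 43
Step 4: Minimum slack = min(6, 67, 43) = 6, attained by (1,2); no pair can gain by deviating, so the allocation is in the core

6


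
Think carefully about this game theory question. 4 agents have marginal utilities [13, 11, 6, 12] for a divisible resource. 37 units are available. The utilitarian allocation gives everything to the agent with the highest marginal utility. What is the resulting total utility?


Step 1: The marginal utilities are [13, 11, 6, 12]
Step 2: The highest marginal utility is 13
Step 3: All 37 units go to that agent
Step 4: Total utility = 13 * 37 = 481

481


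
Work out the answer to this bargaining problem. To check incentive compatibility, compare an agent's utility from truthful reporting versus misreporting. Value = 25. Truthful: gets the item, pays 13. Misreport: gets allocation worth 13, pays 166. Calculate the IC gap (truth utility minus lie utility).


Step 1: U(truth) = value - payment = 25 - 13 = 12
Step 2: U(lie) = allocation - payment = 13 - 166 = -153
Step 3: IC gap = 12 - (-153) = 165

165


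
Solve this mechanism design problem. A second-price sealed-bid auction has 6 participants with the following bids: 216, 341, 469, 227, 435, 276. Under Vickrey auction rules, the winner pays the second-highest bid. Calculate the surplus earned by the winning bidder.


Step 1: Sort bids in descending order: 469, 435, 341, 276, 227, 216
Step 2: The winning bid is the highest: 469
Step 3: The payment equals the second-highest bid: 435
Step 4: Surplus = winner's bid - payment = 469 - 435 = 34

34


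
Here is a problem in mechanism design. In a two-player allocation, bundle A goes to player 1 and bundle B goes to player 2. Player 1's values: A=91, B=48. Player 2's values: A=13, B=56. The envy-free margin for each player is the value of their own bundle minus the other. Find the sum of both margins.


Step 1: Player 1's margin = v1(A) - v1(B) = 91 - 48 = 43
Step 2: Player 2's margin = v2(B) - v2(A) = 56 - 13 = 43
Step 3: Total margin = 43 + 43 = 86

86


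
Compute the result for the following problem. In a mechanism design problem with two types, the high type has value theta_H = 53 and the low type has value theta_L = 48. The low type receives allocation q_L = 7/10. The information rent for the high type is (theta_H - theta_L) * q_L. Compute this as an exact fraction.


Step 1: theta_H - theta_L = 53 - 48 = 5
Step 2: Information rent = (theta_H - theta_L) * q_L
Step 3: = 5 * 7/10
Step 4: = 7/2

7/2


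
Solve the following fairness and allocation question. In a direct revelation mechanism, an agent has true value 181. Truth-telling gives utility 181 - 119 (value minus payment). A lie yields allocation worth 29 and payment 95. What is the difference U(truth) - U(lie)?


Step 1: U(truth) = value - payment = 181 - 119 = 62
Step 2: U(lie) = allocation - payment = 29 - 95 = -66
Step 3: IC gap = 62 - (-66) = 128

128


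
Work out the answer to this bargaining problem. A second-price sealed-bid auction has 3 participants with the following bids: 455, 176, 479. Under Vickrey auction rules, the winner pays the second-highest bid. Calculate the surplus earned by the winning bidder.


Step 1: Sort bids in descending order: 479, 455, 176
Step 2: The winning bid is the highest: 479
Step 3: The payment equals the second-highest bid: 455
Step 4: Surplus = winner's bid - payment = 479 - 455 = 24

24


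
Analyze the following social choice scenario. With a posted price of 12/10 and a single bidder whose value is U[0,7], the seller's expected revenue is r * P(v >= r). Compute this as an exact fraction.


Step 1: Posted price r = 6/5, value support [0,7]
Step 2: P(v >= r) = (7 - 6/5)/7 = 29/35
Step 3: Expected revenue = r * P(v >= r) = 6/5 * 29/35
Step 4: Revenue = 174/175

174/175


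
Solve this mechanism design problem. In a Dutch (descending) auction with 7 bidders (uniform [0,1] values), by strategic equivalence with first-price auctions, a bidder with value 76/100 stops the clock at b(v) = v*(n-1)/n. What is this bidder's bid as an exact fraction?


Step 1: Dutch auctions are strategically equivalent to first-price auctions
Step 2: The equilibrium bid is b(v) = v*(n-1)/n
Step 3: b = 19/25 * 6/7
Step 4: b = 114/175

114/175


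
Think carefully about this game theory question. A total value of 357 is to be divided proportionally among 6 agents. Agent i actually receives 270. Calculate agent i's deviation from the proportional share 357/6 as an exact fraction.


Step 1: Proportional share = 357/6 = 119/2
Step 2: Agent's actual allocation = 270
Step 3: Excess = 270 - 119/2 = 421/2

421/2


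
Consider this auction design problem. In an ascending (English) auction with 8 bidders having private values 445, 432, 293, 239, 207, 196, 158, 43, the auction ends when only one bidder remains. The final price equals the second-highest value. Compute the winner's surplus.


Step 1: Identify the highest value: 445
Step 2: Identify the second-highest value: 432
Step 3: The final price = second-highest value = 432
Step 4: Surplus = 445 - 432 = 13

13


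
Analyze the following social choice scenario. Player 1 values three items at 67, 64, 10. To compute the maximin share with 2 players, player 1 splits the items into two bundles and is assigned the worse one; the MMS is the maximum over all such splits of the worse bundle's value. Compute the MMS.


Step 1: Item values = 67, 64, 10
Step 2: Enumerate all 2-bundle partitions and take the smaller bundle:
  Partition 1: {67} vs {64,10} -> bundles 67, 74; min = 67
  Partition 2: {64} vs {67,10} -> bundles 64, 77; min = 64
  Partition 3: {10} vs {67,64} -> bundles 10, 131; min = 10
Step 3: MMS = max(67, 64, 10) = 67

67


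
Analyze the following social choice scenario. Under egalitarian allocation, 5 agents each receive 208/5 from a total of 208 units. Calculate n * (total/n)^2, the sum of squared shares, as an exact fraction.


Step 1: Each agent's share = 208/5
Step 2: Square of each share = (208/5)^2 = 43264/25
Step 3: Sum of squares = 5 * 43264/25 = 43264/5

43264/5


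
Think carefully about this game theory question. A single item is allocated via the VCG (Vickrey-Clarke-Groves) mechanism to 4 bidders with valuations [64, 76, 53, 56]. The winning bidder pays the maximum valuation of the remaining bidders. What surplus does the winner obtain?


Step 1: The winner is the agent with the highest value: agent 1 with value 76
Step 2: Values of other agents: [64, 53, 56]
Step 3: VCG payment = max of others' values = 64
Step 4: Surplus = 76 - 64 = 12

12


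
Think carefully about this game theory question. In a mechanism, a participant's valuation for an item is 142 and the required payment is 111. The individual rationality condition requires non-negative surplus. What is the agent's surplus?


Step 1: Surplus = value - payment = 142 - 111 = 31
Step 2: IR is satisfied (surplus >= 0)

31


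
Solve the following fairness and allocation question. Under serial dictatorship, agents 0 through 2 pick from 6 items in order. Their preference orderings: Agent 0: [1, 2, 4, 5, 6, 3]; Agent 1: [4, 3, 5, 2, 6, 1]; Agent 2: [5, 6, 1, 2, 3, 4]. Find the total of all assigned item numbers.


Step 1: Agent 0 picks item 1
Step 2: Agent 1 picks item 4
Step 3: Agent 2 picks item 5
Step 4: Sum = 1 + 4 + 5 = 10

10


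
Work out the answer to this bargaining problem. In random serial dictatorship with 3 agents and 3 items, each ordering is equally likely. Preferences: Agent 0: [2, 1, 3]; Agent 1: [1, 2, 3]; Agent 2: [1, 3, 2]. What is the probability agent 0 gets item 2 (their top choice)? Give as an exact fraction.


Step 1: Agent 0 wants item 2
Step 2: There are 6 possible orderings of agents
Step 3: In 5 orderings, agent 0 gets item 2
Step 4: Probability = 5/6

5/6


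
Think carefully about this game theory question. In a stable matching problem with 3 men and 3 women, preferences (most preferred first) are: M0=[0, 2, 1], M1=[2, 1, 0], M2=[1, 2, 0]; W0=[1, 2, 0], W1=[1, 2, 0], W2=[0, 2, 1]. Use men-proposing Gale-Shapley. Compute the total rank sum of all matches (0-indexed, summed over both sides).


Step 1: Run Gale-Shapley (men propose, women hold best offer):
  M0 proposes to W0; she accepts
  M1 proposes to W2; she accepts
  M2 proposes to W1; she accepts
Step 2: Final matching: W0-M0, W1-M2, W2-M1
Step 3: 0-indexed ranks (man's rank of his match, then woman's): 0 + 2 + 0 + 1 + 0 + 2
Step 4: Total rank sum = 5

5


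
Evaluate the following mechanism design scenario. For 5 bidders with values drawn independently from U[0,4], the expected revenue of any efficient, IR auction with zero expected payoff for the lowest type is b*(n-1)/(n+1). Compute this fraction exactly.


Step 1: By Revenue Equivalence, expected revenue = b*(n-1)/(n+1)
Step 2: Substituting n = 5, b = 4
Step 3: Revenue = 4*(5-1)/(5+1) = 4*4/6
Step 4: Revenue = 16/6 = 8/3

8/3


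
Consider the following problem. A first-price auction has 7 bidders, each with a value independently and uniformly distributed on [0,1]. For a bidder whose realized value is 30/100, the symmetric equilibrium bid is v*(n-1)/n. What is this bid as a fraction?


Step 1: The symmetric BNE bidding function is b(v) = v * (n-1) / n
Step 2: Substitute v = 3/10 and n = 7
Step 3: b = 3/10 * 6/7
Step 4: b = 9/35

9/35


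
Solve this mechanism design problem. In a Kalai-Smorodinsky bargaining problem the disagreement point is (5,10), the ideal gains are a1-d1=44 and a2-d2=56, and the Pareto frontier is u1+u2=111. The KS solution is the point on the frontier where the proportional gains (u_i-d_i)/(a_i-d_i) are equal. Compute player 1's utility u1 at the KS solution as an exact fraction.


Step 1: At the KS point, (u1-d1)/r1 = (u2-d2)/r2 = t and u1+u2 = 111
Step 2: u1 = d1 + r1*t and u2 = d2 + r2*t, so (d1 + r1*t) + (d2 + r2*t) = 111
Step 3: t = (111 - 5 - 10)/(44 + 56) = 96/100 = 24/25
Step 4: u1 = d1 + r1*t = 5 + 44 * 24/25 = 1181/25
Step 5: (Check: u2 = d2 + r2*t = 1594/25; u1+u2 = 1181/25 + 1594/25 = 111, on the frontier.)

1181/25


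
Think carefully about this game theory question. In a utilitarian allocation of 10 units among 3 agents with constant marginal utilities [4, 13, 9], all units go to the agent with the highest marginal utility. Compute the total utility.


Step 1: The marginal utilities are [4, 13, 9]
Step 2: The highest marginal utility is 13
Step 3: All 10 units go to that agent
Step 4: Total utility = 13 * 10 = 130

130


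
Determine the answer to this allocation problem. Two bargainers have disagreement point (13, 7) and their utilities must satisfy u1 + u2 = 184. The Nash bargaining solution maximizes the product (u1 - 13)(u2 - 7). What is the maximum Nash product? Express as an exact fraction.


Step 1: The Nash solution splits surplus symmetrically above the disagreement point
Step 2: u1 = (total + d1 - d2)/2 = (184 + 13 - 7)/2 = 95
Step 3: u2 = (total - d1 + d2)/2 = (184 - 13 + 7)/2 = 89
Step 4: Nash product = (95 - 13) * (89 - 7)
Step 5: = 82 * 82 = 6724

6724


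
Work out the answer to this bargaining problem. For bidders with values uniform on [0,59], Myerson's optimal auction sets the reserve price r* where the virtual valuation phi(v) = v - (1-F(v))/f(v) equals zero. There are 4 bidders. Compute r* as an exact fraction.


Step 1: For U[0,59], F(v) = v/59 and f(v) = 1/59
Step 2: phi(v) = v - (1 - v/59)/(1/59) = v - (59 - v) = 2v - 59
Step 3: Set phi(r*) = 0: 2r* - 59 = 0
Step 4: r* = 59/2 (the number of bidders n = 4 does not enter)

59/2


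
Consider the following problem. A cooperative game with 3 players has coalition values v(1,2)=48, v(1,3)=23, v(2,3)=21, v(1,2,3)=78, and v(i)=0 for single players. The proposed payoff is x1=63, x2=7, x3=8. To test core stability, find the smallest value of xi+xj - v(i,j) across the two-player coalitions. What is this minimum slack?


Step 1: Slack for coalition (1,2): x1+x2 - v12 = 70 - 48 = 22
Step 2: Slack for coalition (1,3): x1+x3 - v13 = 71 - 23 = 48
Step 3: Slack for coalition (2,3): x2+x3 - v23 = 15 - 21 = -6
Step 4: Minimum slack = min(22, 48, -6) = -6, attained by (2,3); coalition (2,3) can block (slack < 0), so the allocation is not in the core

-6


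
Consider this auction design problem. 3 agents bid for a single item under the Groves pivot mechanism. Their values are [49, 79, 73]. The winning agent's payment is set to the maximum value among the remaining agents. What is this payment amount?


Step 1: The efficient winner is agent 1 with value 79
Step 2: Other agents' values: [49, 73]
Step 3: Pivot payment = max(others) = 73
Step 4: The winner pays 73

73
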